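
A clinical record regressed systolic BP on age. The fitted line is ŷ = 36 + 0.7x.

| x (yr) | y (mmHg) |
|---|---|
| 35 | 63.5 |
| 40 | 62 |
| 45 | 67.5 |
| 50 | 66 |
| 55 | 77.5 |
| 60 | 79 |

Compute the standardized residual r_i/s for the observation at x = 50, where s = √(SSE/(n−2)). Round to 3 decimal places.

x=35: ŷ = 36 + 0.7·35 = 60.5; r = 63.5 − 60.5 = 3
x=40: ŷ = 36 + 0.7·40 = 64; r = 62 − 64 = -2
x=45: ŷ = 36 + 0.7·45 = 67.5; r = 67.5 − 67.5 = 0
x=50: ŷ = 36 + 0.7·50 = 71; r = 66 − 71 = -5
x=55: ŷ = 36 + 0.7·55 = 74.5; r = 77.5 − 74.5 = 3
x=60: ŷ = 36 + 0.7·60 = 78; r = 79 − 78 = 1
SSE = 9 + 4 + 0 + 25 + 9 + 1 = 48
s = √(48/4) = 3.4641
r/s = -5 / 3.4641 = -1.443

-1.443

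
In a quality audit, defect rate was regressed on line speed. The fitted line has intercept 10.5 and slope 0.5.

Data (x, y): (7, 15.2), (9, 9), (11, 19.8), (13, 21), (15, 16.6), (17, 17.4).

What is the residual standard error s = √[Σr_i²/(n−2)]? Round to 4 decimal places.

s = 4.2544

x=7: ŷ = 10.5 + 0.5·7 = 14; r = 15.2 − 14 = 1.2
x=9: ŷ = 10.5 + 0.5·9 = 15; r = 9 − 15 = -6
x=11: ŷ = 10.5 + 0.5·11 = 16; r = 19.8 − 16 = 3.8
x=13: ŷ = 10.5 + 0.5·13 = 17; r = 21 − 17 = 4
x=15: ŷ = 10.5 + 0.5·15 = 18; r = 16.6 − 18 = -1.4
x=17: ŷ = 10.5 + 0.5·17 = 19; r = 17.4 − 19 = -1.6
SSE = 1.44 + 36 + 14.44 + 16 + 1.96 + 2.56 = 72.4
s = √(72.4/4) = √18.1 ≈ 4.2544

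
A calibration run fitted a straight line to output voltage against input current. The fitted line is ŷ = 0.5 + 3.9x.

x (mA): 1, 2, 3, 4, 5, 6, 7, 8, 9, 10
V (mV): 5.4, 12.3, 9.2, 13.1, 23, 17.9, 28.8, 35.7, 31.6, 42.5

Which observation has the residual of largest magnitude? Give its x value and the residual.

x = 6, e = -6

x=1: ŷ = 0.5 + 3.9·1 = 4.4; e = 5.4 − 4.4 = 1
x=2: ŷ = 0.5 + 3.9·2 = 8.3; e = 12.3 − 8.3 = 4
x=3: ŷ = 0.5 + 3.9·3 = 12.2; e = 9.2 − 12.2 = -3
x=4: ŷ = 0.5 + 3.9·4 = 16.1; e = 13.1 − 16.1 = -3
x=5: ŷ = 0.5 + 3.9·5 = 20; e = 23 − 20 = 3
x=6: ŷ = 0.5 + 3.9·6 = 23.9; e = 17.9 − 23.9 = -6
x=7: ŷ = 0.5 + 3.9·7 = 27.8; e = 28.8 − 27.8 = 1
x=8: ŷ = 0.5 + 3.9·8 = 31.7; e = 35.7 − 31.7 = 4
x=9: ŷ = 0.5 + 3.9·9 = 35.6; e = 31.6 − 35.6 = -4
x=10: ŷ = 0.5 + 3.9·10 = 39.5; e = 42.5 − 39.5 = 3
Largest |e| is 6 at x = 6, residual -6.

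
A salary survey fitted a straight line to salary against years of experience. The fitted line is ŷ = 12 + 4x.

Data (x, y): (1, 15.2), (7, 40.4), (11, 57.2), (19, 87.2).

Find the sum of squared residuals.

SSE = 2.88

x=1: ŷ = 12 + 4·1 = 16; e = 15.2 − 16 = -0.8
x=7: ŷ = 12 + 4·7 = 40; e = 40.4 − 40 = 0.4
x=11: ŷ = 12 + 4·11 = 56; e = 57.2 − 56 = 1.2
x=19: ŷ = 12 + 4·19 = 88; e = 87.2 − 88 = -0.8
SSE = 0.64 + 0.16 + 1.44 + 0.64 = 2.88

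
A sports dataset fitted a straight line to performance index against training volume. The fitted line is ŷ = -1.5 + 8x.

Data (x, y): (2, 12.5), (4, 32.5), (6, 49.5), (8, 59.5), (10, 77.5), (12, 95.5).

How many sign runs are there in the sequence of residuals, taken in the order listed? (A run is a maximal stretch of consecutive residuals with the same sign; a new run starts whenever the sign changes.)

4 runs

x=2: ŷ = -1.5 + 8·2 = 14.5; e = 12.5 − 14.5 = -2
x=4: ŷ = -1.5 + 8·4 = 30.5; e = 32.5 − 30.5 = 2
x=6: ŷ = -1.5 + 8·6 = 46.5; e = 49.5 − 46.5 = 3
x=8: ŷ = -1.5 + 8·8 = 62.5; e = 59.5 − 62.5 = -3
x=10: ŷ = -1.5 + 8·10 = 78.5; e = 77.5 − 78.5 = -1
x=12: ŷ = -1.5 + 8·12 = 94.5; e = 95.5 − 94.5 = 1
Signs: − + + − − +
Runs: −×1, +×2, −×2, +×1 → 4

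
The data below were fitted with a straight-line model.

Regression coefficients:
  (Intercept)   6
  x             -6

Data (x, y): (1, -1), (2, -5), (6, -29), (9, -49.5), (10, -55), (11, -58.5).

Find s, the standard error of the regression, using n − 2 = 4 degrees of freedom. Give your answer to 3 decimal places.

s = 1.458

x=1: ŷ = 6 − 6·1 = 0; r = -1 − 0 = -1
x=2: ŷ = 6 − 6·2 = -6; r = -5 − (-6) = 1
x=6: ŷ = 6 − 6·6 = -30; r = -29 − (-30) = 1
x=9: ŷ = 6 − 6·9 = -48; r = -49.5 − (-48) = -1.5
x=10: ŷ = 6 − 6·10 = -54; r = -55 − (-54) = -1
x=11: ŷ = 6 − 6·11 = -60; r = -58.5 − (-60) = 1.5
SSE = 1 + 1 + 1 + 2.25 + 1 + 2.25 = 8.5
s = √(8.5/4) = √2.125 ≈ 1.458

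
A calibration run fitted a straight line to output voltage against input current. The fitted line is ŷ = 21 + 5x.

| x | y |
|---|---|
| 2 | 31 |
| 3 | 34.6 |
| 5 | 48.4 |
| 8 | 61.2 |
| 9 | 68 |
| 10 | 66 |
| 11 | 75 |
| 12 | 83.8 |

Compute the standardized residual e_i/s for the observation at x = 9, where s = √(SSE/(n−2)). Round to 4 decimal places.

0.7255

x=2: ŷ = 21 + 5·2 = 31; e = 31 − 31 = 0
x=3: ŷ = 21 + 5·3 = 36; e = 34.6 − 36 = -1.4
x=5: ŷ = 21 + 5·5 = 46; e = 48.4 − 46 = 2.4
x=8: ŷ = 21 + 5·8 = 61; e = 61.2 − 61 = 0.2
x=9: ŷ = 21 + 5·9 = 66; e = 68 − 66 = 2
x=10: ŷ = 21 + 5·10 = 71; e = 66 − 71 = -5
x=11: ŷ = 21 + 5·11 = 76; e = 75 − 76 = -1
x=12: ŷ = 21 + 5·12 = 81; e = 83.8 − 81 = 2.8
SSE = 0 + 1.96 + 5.76 + 0.04 + 4 + 25 + 1 + 7.84 = 45.6
s = √(45.6/6) = 2.75681
e/s = 2 / 2.75681 = 0.7255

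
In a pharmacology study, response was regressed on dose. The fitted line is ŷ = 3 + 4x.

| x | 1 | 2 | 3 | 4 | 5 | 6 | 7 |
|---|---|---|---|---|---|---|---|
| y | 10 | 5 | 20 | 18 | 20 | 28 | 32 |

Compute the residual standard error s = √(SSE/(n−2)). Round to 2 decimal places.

s = 4.05

x=1: ŷ = 3 + 4·1 = 7; r = 10 − 7 = 3
x=2: ŷ = 3 + 4·2 = 11; r = 5 − 11 = -6
x=3: ŷ = 3 + 4·3 = 15; r = 20 − 15 = 5
x=4: ŷ = 3 + 4·4 = 19; r = 18 − 19 = -1
x=5: ŷ = 3 + 4·5 = 23; r = 20 − 23 = -3
x=6: ŷ = 3 + 4·6 = 27; r = 28 − 27 = 1
x=7: ŷ = 3 + 4·7 = 31; r = 32 − 31 = 1
SSE = 9 + 36 + 25 + 1 + 9 + 1 + 1 = 82
s = √(82/5) = √16.4 ≈ 4.05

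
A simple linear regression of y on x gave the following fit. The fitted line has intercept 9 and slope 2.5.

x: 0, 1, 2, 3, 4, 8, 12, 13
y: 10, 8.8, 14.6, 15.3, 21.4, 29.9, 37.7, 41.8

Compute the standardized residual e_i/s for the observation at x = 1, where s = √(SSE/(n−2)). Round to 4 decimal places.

-1.5401

x=0: ŷ = 9 + 2.5·0 = 9; e = 10 − 9 = 1
x=1: ŷ = 9 + 2.5·1 = 11.5; e = 8.8 − 11.5 = -2.7
x=2: ŷ = 9 + 2.5·2 = 14; e = 14.6 − 14 = 0.6
x=3: ŷ = 9 + 2.5·3 = 16.5; e = 15.3 − 16.5 = -1.2
x=4: ŷ = 9 + 2.5·4 = 19; e = 21.4 − 19 = 2.4
x=8: ŷ = 9 + 2.5·8 = 29; e = 29.9 − 29 = 0.9
x=12: ŷ = 9 + 2.5·12 = 39; e = 37.7 − 39 = -1.3
x=13: ŷ = 9 + 2.5·13 = 41.5; e = 41.8 − 41.5 = 0.3
SSE = 1 + 7.29 + 0.36 + 1.44 + 5.76 + 0.81 + 1.69 + 0.09 = 18.44
s = √(18.44/6) = 1.75309
e/s = -2.7 / 1.75309 = -1.5401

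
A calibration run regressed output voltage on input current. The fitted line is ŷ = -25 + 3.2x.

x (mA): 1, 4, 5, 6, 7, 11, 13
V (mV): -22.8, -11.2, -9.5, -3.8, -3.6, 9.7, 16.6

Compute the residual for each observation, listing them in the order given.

-1, 1, -0.5, 2, -1, -0.5, 0

x=1: ŷ = -25 + 3.2·1 = -21.8; e = -22.8 − (-21.8) = -1
x=4: ŷ = -25 + 3.2·4 = -12.2; e = -11.2 − (-12.2) = 1
x=5: ŷ = -25 + 3.2·5 = -9; e = -9.5 − (-9) = -0.5
x=6: ŷ = -25 + 3.2·6 = -5.8; e = -3.8 − (-5.8) = 2
x=7: ŷ = -25 + 3.2·7 = -2.6; e = -3.6 − (-2.6) = -1
x=11: ŷ = -25 + 3.2·11 = 10.2; e = 9.7 − 10.2 = -0.5
x=13: ŷ = -25 + 3.2·13 = 16.6; e = 16.6 − 16.6 = 0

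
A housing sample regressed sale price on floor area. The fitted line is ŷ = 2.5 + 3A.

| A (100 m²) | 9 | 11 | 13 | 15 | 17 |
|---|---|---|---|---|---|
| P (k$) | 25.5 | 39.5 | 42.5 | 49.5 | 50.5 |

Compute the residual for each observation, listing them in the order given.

-4, 4, 1, 2, -3

A=9: ŷ = 2.5 + 3·9 = 29.5; r = 25.5 − 29.5 = -4
A=11: ŷ = 2.5 + 3·11 = 35.5; r = 39.5 − 35.5 = 4
A=13: ŷ = 2.5 + 3·13 = 41.5; r = 42.5 − 41.5 = 1
A=15: ŷ = 2.5 + 3·15 = 47.5; r = 49.5 − 47.5 = 2
A=17: ŷ = 2.5 + 3·17 = 53.5; r = 50.5 − 53.5 = -3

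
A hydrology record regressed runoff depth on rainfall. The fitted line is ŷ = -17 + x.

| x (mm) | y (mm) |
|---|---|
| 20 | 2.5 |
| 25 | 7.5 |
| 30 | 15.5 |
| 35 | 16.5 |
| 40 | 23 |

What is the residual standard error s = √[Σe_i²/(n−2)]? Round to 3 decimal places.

x=20: ŷ = -17 + 20 = 3; e = 2.5 − 3 = -0.5
x=25: ŷ = -17 + 25 = 8; e = 7.5 − 8 = -0.5
x=30: ŷ = -17 + 30 = 13; e = 15.5 − 13 = 2.5
x=35: ŷ = -17 + 35 = 18; e = 16.5 − 18 = -1.5
x=40: ŷ = -17 + 40 = 23; e = 23 − 23 = 0
SSE = 0.25 + 0.25 + 6.25 + 2.25 + 0 = 9
s = √(9/3) = √3 ≈ 1.732

s = 1.732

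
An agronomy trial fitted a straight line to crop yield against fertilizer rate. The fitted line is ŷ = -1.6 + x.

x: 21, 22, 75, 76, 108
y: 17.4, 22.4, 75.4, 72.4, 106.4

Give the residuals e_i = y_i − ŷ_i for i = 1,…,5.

x=21: ŷ = -1.6 + 21 = 19.4; e = 17.4 − 19.4 = -2
x=22: ŷ = -1.6 + 22 = 20.4; e = 22.4 − 20.4 = 2
x=75: ŷ = -1.6 + 75 = 73.4; e = 75.4 − 73.4 = 2
x=76: ŷ = -1.6 + 76 = 74.4; e = 72.4 − 74.4 = -2
x=108: ŷ = -1.6 + 108 = 106.4; e = 106.4 − 106.4 = 0

-2, 2, 2, -2, 0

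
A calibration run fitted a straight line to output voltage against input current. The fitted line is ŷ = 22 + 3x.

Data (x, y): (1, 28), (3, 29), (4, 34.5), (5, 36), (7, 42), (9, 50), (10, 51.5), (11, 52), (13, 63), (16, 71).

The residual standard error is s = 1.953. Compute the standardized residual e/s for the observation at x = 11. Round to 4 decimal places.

-1.5361

ŷ = 22 + 3·11 = 55
e = 52 − 55 = -3
e/s = -3 / 1.953 = -1.5361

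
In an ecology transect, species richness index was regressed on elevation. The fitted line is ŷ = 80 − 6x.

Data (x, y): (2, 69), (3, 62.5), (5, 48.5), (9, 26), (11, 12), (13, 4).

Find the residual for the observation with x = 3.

ŷ = 80 − 6·3 = 62
r = 62.5 − 62 = 0.5

r = 0.5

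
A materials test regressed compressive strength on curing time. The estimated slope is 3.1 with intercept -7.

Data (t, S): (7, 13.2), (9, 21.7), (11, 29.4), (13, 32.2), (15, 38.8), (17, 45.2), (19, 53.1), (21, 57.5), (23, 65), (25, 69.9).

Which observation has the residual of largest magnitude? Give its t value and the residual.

t=7: ŷ = -7 + 3.1·7 = 14.7; r = 13.2 − 14.7 = -1.5
t=9: ŷ = -7 + 3.1·9 = 20.9; r = 21.7 − 20.9 = 0.8
t=11: ŷ = -7 + 3.1·11 = 27.1; r = 29.4 − 27.1 = 2.3
t=13: ŷ = -7 + 3.1·13 = 33.3; r = 32.2 − 33.3 = -1.1
t=15: ŷ = -7 + 3.1·15 = 39.5; r = 38.8 − 39.5 = -0.7
t=17: ŷ = -7 + 3.1·17 = 45.7; r = 45.2 − 45.7 = -0.5
t=19: ŷ = -7 + 3.1·19 = 51.9; r = 53.1 − 51.9 = 1.2
t=21: ŷ = -7 + 3.1·21 = 58.1; r = 57.5 − 58.1 = -0.6
t=23: ŷ = -7 + 3.1·23 = 64.3; r = 65 − 64.3 = 0.7
t=25: ŷ = -7 + 3.1·25 = 70.5; r = 69.9 − 70.5 = -0.6
Largest |r| is 2.3 at t = 11, residual 2.3.

t = 11, r = 2.3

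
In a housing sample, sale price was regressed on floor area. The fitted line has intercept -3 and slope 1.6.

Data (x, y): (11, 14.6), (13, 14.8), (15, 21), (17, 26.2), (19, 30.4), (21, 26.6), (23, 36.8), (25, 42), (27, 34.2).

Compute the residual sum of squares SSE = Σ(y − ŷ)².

SSE = 108

x=11: ŷ = -3 + 1.6·11 = 14.6; e = 14.6 − 14.6 = 0
x=13: ŷ = -3 + 1.6·13 = 17.8; e = 14.8 − 17.8 = -3
x=15: ŷ = -3 + 1.6·15 = 21; e = 21 − 21 = 0
x=17: ŷ = -3 + 1.6·17 = 24.2; e = 26.2 − 24.2 = 2
x=19: ŷ = -3 + 1.6·19 = 27.4; e = 30.4 − 27.4 = 3
x=21: ŷ = -3 + 1.6·21 = 30.6; e = 26.6 − 30.6 = -4
x=23: ŷ = -3 + 1.6·23 = 33.8; e = 36.8 − 33.8 = 3
x=25: ŷ = -3 + 1.6·25 = 37; e = 42 − 37 = 5
x=27: ŷ = -3 + 1.6·27 = 40.2; e = 34.2 − 40.2 = -6
SSE = 0 + 9 + 0 + 4 + 9 + 16 + 9 + 25 + 36 = 108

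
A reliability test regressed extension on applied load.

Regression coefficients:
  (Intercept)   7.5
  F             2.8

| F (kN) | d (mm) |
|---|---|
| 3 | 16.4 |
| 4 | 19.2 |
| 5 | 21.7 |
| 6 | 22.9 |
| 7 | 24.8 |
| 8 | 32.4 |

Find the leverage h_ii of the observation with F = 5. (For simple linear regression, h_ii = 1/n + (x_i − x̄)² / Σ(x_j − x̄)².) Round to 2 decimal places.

F̄ = (3 + 4 + 5 + 6 + 7 + 8)/6 = 5.5
Σ(F − F̄)² = 6.25 + 2.25 + 0.25 + 0.25 + 2.25 + 6.25 = 17.5
h = 1/6 + (-0.5)²/17.5 = 0.166667 + 0.0142857 = 0.18

h = 0.18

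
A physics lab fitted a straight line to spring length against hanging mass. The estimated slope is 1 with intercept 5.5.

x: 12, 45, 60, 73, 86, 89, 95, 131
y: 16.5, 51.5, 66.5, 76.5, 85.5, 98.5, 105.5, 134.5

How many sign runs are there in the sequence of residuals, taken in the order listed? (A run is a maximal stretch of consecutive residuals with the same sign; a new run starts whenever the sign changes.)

x=12: ŷ = 5.5 + 12 = 17.5; r = 16.5 − 17.5 = -1
x=45: ŷ = 5.5 + 45 = 50.5; r = 51.5 − 50.5 = 1
x=60: ŷ = 5.5 + 60 = 65.5; r = 66.5 − 65.5 = 1
x=73: ŷ = 5.5 + 73 = 78.5; r = 76.5 − 78.5 = -2
x=86: ŷ = 5.5 + 86 = 91.5; r = 85.5 − 91.5 = -6
x=89: ŷ = 5.5 + 89 = 94.5; r = 98.5 − 94.5 = 4
x=95: ŷ = 5.5 + 95 = 100.5; r = 105.5 − 100.5 = 5
x=131: ŷ = 5.5 + 131 = 136.5; r = 134.5 − 136.5 = -2
Signs: − + + − − + + −
Runs: −×1, +×2, −×2, +×2, −×1 → 5

5 runs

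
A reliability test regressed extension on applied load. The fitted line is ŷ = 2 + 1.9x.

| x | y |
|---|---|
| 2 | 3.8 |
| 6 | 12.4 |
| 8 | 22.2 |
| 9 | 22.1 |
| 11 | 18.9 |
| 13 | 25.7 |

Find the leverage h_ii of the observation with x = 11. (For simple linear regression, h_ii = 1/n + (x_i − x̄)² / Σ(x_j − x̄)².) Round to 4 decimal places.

x̄ = (2 + 6 + 8 + 9 + 11 + 13)/6 = 8.16667
Σ(x − x̄)² = 38.0278 + 4.69444 + 0.0277778 + 0.694444 + 8.02778 + 23.3611 = 74.8333
h = 1/6 + (2.83333)²/74.8333 = 0.166667 + 0.107275 = 0.2739

h = 0.2739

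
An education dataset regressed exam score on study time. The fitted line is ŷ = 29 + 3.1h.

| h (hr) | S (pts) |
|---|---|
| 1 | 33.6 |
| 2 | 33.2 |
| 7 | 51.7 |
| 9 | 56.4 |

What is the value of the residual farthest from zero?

h=1: ŷ = 29 + 3.1·1 = 32.1; e = 33.6 − 32.1 = 1.5
h=2: ŷ = 29 + 3.1·2 = 35.2; e = 33.2 − 35.2 = -2
h=7: ŷ = 29 + 3.1·7 = 50.7; e = 51.7 − 50.7 = 1
h=9: ŷ = 29 + 3.1·9 = 56.9; e = 56.4 − 56.9 = -0.5
Largest |e| is 2 at h = 2, residual -2.

e = -2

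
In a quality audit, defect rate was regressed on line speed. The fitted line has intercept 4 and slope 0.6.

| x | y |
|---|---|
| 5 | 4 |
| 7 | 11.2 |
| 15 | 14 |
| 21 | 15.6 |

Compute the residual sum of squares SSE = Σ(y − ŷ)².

x=5: ŷ = 4 + 0.6·5 = 7; e = 4 − 7 = -3
x=7: ŷ = 4 + 0.6·7 = 8.2; e = 11.2 − 8.2 = 3
x=15: ŷ = 4 + 0.6·15 = 13; e = 14 − 13 = 1
x=21: ŷ = 4 + 0.6·21 = 16.6; e = 15.6 − 16.6 = -1
SSE = 9 + 9 + 1 + 1 = 20

SSE = 20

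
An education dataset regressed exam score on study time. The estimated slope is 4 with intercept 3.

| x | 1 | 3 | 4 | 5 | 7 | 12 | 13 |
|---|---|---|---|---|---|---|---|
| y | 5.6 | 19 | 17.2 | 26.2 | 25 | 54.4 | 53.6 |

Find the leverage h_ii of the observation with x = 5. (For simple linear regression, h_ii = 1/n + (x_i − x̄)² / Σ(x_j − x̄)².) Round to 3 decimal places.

x̄ = (1 + 3 + 4 + 5 + 7 + 12 + 13)/7 = 6.42857
Σ(x − x̄)² = 29.4694 + 11.7551 + 5.89796 + 2.04082 + 0.326531 + 31.0408 + 43.1837 = 123.714
h = 1/7 + (-1.42857)²/123.714 = 0.142857 + 0.0164962 = 0.159

h = 0.159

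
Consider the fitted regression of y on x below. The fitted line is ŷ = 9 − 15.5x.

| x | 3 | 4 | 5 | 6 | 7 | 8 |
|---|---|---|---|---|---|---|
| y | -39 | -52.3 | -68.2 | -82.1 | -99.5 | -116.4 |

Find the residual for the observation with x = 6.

e = 1.9

ŷ = 9 − 15.5·6 = -84
e = -82.1 − (-84) = 1.9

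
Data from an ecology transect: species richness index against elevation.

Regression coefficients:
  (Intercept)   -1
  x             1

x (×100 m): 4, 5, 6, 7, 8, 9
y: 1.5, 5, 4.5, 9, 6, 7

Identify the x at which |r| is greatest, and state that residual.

x=4: ŷ = -1 + 4 = 3; r = 1.5 − 3 = -1.5
x=5: ŷ = -1 + 5 = 4; r = 5 − 4 = 1
x=6: ŷ = -1 + 6 = 5; r = 4.5 − 5 = -0.5
x=7: ŷ = -1 + 7 = 6; r = 9 − 6 = 3
x=8: ŷ = -1 + 8 = 7; r = 6 − 7 = -1
x=9: ŷ = -1 + 9 = 8; r = 7 − 8 = -1
Largest |r| is 3 at x = 7, residual 3.

x = 7, r = 3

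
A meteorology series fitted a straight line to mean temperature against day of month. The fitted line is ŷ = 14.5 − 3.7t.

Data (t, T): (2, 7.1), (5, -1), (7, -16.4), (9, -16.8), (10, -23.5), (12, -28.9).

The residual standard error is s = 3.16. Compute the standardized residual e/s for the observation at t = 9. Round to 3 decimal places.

0.633

ŷ = 14.5 − 3.7·9 = -18.8
e = -16.8 − (-18.8) = 2
e/s = 2 / 3.16 = 0.633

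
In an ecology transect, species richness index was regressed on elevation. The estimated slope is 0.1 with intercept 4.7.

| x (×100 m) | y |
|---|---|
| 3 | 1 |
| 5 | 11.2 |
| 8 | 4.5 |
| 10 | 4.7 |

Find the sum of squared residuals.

x=3: ŷ = 4.7 + 0.1·3 = 5; e = 1 − 5 = -4
x=5: ŷ = 4.7 + 0.1·5 = 5.2; e = 11.2 − 5.2 = 6
x=8: ŷ = 4.7 + 0.1·8 = 5.5; e = 4.5 − 5.5 = -1
x=10: ŷ = 4.7 + 0.1·10 = 5.7; e = 4.7 − 5.7 = -1
SSE = 16 + 36 + 1 + 1 = 54

SSE = 54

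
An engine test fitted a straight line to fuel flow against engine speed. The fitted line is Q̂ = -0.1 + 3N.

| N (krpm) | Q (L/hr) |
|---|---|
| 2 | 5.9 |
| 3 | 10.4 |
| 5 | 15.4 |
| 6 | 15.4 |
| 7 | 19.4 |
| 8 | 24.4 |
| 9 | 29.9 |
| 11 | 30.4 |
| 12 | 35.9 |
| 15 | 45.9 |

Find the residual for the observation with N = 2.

Q̂ = -0.1 + 3·2 = 5.9
e = 5.9 − 5.9 = 0

e = 0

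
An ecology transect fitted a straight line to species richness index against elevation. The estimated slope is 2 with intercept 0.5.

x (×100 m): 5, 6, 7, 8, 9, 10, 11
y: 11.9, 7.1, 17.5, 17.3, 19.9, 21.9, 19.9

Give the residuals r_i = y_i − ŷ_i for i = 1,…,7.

1.4, -5.4, 3, 0.8, 1.4, 1.4, -2.6

x=5: ŷ = 0.5 + 2·5 = 10.5; r = 11.9 − 10.5 = 1.4
x=6: ŷ = 0.5 + 2·6 = 12.5; r = 7.1 − 12.5 = -5.4
x=7: ŷ = 0.5 + 2·7 = 14.5; r = 17.5 − 14.5 = 3
x=8: ŷ = 0.5 + 2·8 = 16.5; r = 17.3 − 16.5 = 0.8
x=9: ŷ = 0.5 + 2·9 = 18.5; r = 19.9 − 18.5 = 1.4
x=10: ŷ = 0.5 + 2·10 = 20.5; r = 21.9 − 20.5 = 1.4
x=11: ŷ = 0.5 + 2·11 = 22.5; r = 19.9 − 22.5 = -2.6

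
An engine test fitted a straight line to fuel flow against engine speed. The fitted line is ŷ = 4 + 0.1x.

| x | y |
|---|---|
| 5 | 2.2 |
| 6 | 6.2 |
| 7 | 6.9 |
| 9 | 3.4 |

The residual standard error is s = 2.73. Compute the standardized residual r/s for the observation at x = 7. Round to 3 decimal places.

0.806

ŷ = 4 + 0.1·7 = 4.7
r = 6.9 − 4.7 = 2.2
r/s = 2.2 / 2.73 = 0.806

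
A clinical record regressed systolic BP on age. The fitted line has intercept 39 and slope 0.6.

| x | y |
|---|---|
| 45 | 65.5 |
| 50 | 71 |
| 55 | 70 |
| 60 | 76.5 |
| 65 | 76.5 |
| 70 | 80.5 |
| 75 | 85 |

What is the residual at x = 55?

r = -2

ŷ = 39 + 0.6·55 = 72
r = 70 − 72 = -2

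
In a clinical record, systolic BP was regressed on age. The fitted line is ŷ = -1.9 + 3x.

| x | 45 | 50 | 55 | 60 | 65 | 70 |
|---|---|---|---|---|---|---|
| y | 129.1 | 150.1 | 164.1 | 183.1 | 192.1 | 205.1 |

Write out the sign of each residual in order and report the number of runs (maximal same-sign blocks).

x=45: ŷ = -1.9 + 3·45 = 133.1; e = 129.1 − 133.1 = -4
x=50: ŷ = -1.9 + 3·50 = 148.1; e = 150.1 − 148.1 = 2
x=55: ŷ = -1.9 + 3·55 = 163.1; e = 164.1 − 163.1 = 1
x=60: ŷ = -1.9 + 3·60 = 178.1; e = 183.1 − 178.1 = 5
x=65: ŷ = -1.9 + 3·65 = 193.1; e = 192.1 − 193.1 = -1
x=70: ŷ = -1.9 + 3·70 = 208.1; e = 205.1 − 208.1 = -3
Signs: − + + + − −
Runs: −×1, +×3, −×2 → 3

3 runs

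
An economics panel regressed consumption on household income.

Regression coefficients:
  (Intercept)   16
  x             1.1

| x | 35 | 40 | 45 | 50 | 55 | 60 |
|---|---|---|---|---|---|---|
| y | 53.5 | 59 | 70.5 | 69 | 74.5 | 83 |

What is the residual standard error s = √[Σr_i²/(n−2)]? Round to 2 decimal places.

x=35: ŷ = 16 + 1.1·35 = 54.5; r = 53.5 − 54.5 = -1
x=40: ŷ = 16 + 1.1·40 = 60; r = 59 − 60 = -1
x=45: ŷ = 16 + 1.1·45 = 65.5; r = 70.5 − 65.5 = 5
x=50: ŷ = 16 + 1.1·50 = 71; r = 69 − 71 = -2
x=55: ŷ = 16 + 1.1·55 = 76.5; r = 74.5 − 76.5 = -2
x=60: ŷ = 16 + 1.1·60 = 82; r = 83 − 82 = 1
SSE = 1 + 1 + 25 + 4 + 4 + 1 = 36
s = √(36/4) = √9 ≈ 3.00

s = 3.00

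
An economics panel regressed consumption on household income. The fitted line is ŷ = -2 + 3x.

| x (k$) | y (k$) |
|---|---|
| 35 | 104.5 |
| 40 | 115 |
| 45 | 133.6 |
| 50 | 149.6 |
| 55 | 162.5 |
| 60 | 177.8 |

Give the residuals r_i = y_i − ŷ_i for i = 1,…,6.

1.5, -3, 0.6, 1.6, -0.5, -0.2

x=35: ŷ = -2 + 3·35 = 103; r = 104.5 − 103 = 1.5
x=40: ŷ = -2 + 3·40 = 118; r = 115 − 118 = -3
x=45: ŷ = -2 + 3·45 = 133; r = 133.6 − 133 = 0.6
x=50: ŷ = -2 + 3·50 = 148; r = 149.6 − 148 = 1.6
x=55: ŷ = -2 + 3·55 = 163; r = 162.5 − 163 = -0.5
x=60: ŷ = -2 + 3·60 = 178; r = 177.8 − 178 = -0.2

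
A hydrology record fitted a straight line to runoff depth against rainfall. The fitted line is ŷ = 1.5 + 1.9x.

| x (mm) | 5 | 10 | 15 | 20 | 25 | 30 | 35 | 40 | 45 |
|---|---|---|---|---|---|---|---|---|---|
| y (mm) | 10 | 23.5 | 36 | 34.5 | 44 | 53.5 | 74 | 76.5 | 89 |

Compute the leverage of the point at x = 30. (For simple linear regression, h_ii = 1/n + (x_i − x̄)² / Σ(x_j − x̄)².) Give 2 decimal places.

x̄ = (5 + 10 + 15 + 20 + 25 + 30 + 35 + 40 + 45)/9 = 25
Σ(x − x̄)² = 400 + 225 + 100 + 25 + 0 + 25 + 100 + 225 + 400 = 1500
h = 1/9 + (5)²/1500 = 0.111111 + 0.0166667 = 0.13

h = 0.13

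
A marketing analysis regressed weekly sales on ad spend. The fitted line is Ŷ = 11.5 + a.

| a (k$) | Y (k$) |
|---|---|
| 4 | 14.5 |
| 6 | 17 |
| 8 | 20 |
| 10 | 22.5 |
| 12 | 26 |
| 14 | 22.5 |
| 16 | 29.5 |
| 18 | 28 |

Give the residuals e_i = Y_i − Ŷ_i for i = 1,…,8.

-1, -0.5, 0.5, 1, 2.5, -3, 2, -1.5

a=4: Ŷ = 11.5 + 4 = 15.5; e = 14.5 − 15.5 = -1
a=6: Ŷ = 11.5 + 6 = 17.5; e = 17 − 17.5 = -0.5
a=8: Ŷ = 11.5 + 8 = 19.5; e = 20 − 19.5 = 0.5
a=10: Ŷ = 11.5 + 10 = 21.5; e = 22.5 − 21.5 = 1
a=12: Ŷ = 11.5 + 12 = 23.5; e = 26 − 23.5 = 2.5
a=14: Ŷ = 11.5 + 14 = 25.5; e = 22.5 − 25.5 = -3
a=16: Ŷ = 11.5 + 16 = 27.5; e = 29.5 − 27.5 = 2
a=18: Ŷ = 11.5 + 18 = 29.5; e = 28 − 29.5 = -1.5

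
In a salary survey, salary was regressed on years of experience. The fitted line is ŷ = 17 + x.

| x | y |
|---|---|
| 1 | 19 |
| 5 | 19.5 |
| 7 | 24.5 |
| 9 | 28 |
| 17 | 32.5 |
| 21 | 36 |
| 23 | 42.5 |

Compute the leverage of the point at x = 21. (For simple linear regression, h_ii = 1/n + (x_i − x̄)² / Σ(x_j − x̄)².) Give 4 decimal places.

x̄ = (1 + 5 + 7 + 9 + 17 + 21 + 23)/7 = 11.8571
Σ(x − x̄)² = 117.878 + 47.0204 + 23.5918 + 8.16327 + 26.449 + 83.5918 + 124.163 = 430.857
h = 1/7 + (9.14286)²/430.857 = 0.142857 + 0.194013 = 0.3369

h = 0.3369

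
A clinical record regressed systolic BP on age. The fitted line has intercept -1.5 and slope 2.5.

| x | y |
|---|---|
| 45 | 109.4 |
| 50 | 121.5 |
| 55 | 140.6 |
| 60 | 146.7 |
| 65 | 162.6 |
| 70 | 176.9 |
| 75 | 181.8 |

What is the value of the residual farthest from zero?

r = 4.6

x=45: ŷ = -1.5 + 2.5·45 = 111; r = 109.4 − 111 = -1.6
x=50: ŷ = -1.5 + 2.5·50 = 123.5; r = 121.5 − 123.5 = -2
x=55: ŷ = -1.5 + 2.5·55 = 136; r = 140.6 − 136 = 4.6
x=60: ŷ = -1.5 + 2.5·60 = 148.5; r = 146.7 − 148.5 = -1.8
x=65: ŷ = -1.5 + 2.5·65 = 161; r = 162.6 − 161 = 1.6
x=70: ŷ = -1.5 + 2.5·70 = 173.5; r = 176.9 − 173.5 = 3.4
x=75: ŷ = -1.5 + 2.5·75 = 186; r = 181.8 − 186 = -4.2
Largest |r| is 4.6 at x = 55, residual 4.6.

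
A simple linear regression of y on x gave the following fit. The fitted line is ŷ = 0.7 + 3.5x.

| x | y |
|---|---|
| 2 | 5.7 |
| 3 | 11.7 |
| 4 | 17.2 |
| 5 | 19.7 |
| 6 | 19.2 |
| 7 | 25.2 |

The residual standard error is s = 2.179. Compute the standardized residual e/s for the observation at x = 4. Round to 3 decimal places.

ŷ = 0.7 + 3.5·4 = 14.7
e = 17.2 − 14.7 = 2.5
e/s = 2.5 / 2.179 = 1.147

1.147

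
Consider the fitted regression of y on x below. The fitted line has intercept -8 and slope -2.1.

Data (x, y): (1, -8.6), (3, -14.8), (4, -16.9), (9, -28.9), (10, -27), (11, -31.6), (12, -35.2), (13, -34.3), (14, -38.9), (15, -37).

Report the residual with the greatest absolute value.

x=1: ŷ = -8 − 2.1·1 = -10.1; e = -8.6 − (-10.1) = 1.5
x=3: ŷ = -8 − 2.1·3 = -14.3; e = -14.8 − (-14.3) = -0.5
x=4: ŷ = -8 − 2.1·4 = -16.4; e = -16.9 − (-16.4) = -0.5
x=9: ŷ = -8 − 2.1·9 = -26.9; e = -28.9 − (-26.9) = -2
x=10: ŷ = -8 − 2.1·10 = -29; e = -27 − (-29) = 2
x=11: ŷ = -8 − 2.1·11 = -31.1; e = -31.6 − (-31.1) = -0.5
x=12: ŷ = -8 − 2.1·12 = -33.2; e = -35.2 − (-33.2) = -2
x=13: ŷ = -8 − 2.1·13 = -35.3; e = -34.3 − (-35.3) = 1
x=14: ŷ = -8 − 2.1·14 = -37.4; e = -38.9 − (-37.4) = -1.5
x=15: ŷ = -8 − 2.1·15 = -39.5; e = -37 − (-39.5) = 2.5
Largest |e| is 2.5 at x = 15, residual 2.5.

e = 2.5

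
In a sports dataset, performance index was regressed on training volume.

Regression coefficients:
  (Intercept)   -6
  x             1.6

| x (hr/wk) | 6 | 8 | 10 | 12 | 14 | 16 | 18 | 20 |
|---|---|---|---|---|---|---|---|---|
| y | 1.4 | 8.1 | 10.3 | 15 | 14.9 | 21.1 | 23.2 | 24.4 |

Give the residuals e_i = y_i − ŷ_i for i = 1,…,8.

x=6: ŷ = -6 + 1.6·6 = 3.6; e = 1.4 − 3.6 = -2.2
x=8: ŷ = -6 + 1.6·8 = 6.8; e = 8.1 − 6.8 = 1.3
x=10: ŷ = -6 + 1.6·10 = 10; e = 10.3 − 10 = 0.3
x=12: ŷ = -6 + 1.6·12 = 13.2; e = 15 − 13.2 = 1.8
x=14: ŷ = -6 + 1.6·14 = 16.4; e = 14.9 − 16.4 = -1.5
x=16: ŷ = -6 + 1.6·16 = 19.6; e = 21.1 − 19.6 = 1.5
x=18: ŷ = -6 + 1.6·18 = 22.8; e = 23.2 − 22.8 = 0.4
x=20: ŷ = -6 + 1.6·20 = 26; e = 24.4 − 26 = -1.6

-2.2, 1.3, 0.3, 1.8, -1.5, 1.5, 0.4, -1.6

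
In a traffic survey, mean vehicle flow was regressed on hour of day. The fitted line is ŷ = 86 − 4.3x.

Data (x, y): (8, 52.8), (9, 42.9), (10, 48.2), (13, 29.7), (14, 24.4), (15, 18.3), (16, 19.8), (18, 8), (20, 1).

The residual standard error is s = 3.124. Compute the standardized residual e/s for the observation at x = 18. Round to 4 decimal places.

ŷ = 86 − 4.3·18 = 8.6
e = 8 − 8.6 = -0.6
e/s = -0.6 / 3.124 = -0.1921

-0.1921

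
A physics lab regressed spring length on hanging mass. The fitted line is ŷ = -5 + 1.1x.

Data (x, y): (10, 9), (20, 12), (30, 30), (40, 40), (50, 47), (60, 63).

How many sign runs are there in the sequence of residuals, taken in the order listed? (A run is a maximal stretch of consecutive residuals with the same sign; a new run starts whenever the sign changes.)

5 runs

x=10: ŷ = -5 + 1.1·10 = 6; r = 9 − 6 = 3
x=20: ŷ = -5 + 1.1·20 = 17; r = 12 − 17 = -5
x=30: ŷ = -5 + 1.1·30 = 28; r = 30 − 28 = 2
x=40: ŷ = -5 + 1.1·40 = 39; r = 40 − 39 = 1
x=50: ŷ = -5 + 1.1·50 = 50; r = 47 − 50 = -3
x=60: ŷ = -5 + 1.1·60 = 61; r = 63 − 61 = 2
Signs: + − + + − +
Runs: +×1, −×1, +×2, −×1, +×1 → 5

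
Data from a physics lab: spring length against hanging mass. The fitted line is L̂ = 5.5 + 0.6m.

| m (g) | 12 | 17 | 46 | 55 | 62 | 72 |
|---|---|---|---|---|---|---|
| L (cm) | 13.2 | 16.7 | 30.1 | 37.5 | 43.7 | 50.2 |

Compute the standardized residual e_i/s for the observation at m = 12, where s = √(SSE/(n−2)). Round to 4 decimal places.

m=12: L̂ = 5.5 + 0.6·12 = 12.7; e = 13.2 − 12.7 = 0.5
m=17: L̂ = 5.5 + 0.6·17 = 15.7; e = 16.7 − 15.7 = 1
m=46: L̂ = 5.5 + 0.6·46 = 33.1; e = 30.1 − 33.1 = -3
m=55: L̂ = 5.5 + 0.6·55 = 38.5; e = 37.5 − 38.5 = -1
m=62: L̂ = 5.5 + 0.6·62 = 42.7; e = 43.7 − 42.7 = 1
m=72: L̂ = 5.5 + 0.6·72 = 48.7; e = 50.2 − 48.7 = 1.5
SSE = 0.25 + 1 + 9 + 1 + 1 + 2.25 = 14.5
s = √(14.5/4) = 1.90394
e/s = 0.5 / 1.90394 = 0.2626

0.2626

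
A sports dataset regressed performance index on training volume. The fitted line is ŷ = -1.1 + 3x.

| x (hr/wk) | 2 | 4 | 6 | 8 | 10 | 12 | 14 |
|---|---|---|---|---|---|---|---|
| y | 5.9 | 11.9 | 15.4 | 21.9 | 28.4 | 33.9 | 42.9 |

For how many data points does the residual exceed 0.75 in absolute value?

6

x=2: ŷ = -1.1 + 3·2 = 4.9; r = 5.9 − 4.9 = 1
x=4: ŷ = -1.1 + 3·4 = 10.9; r = 11.9 − 10.9 = 1
x=6: ŷ = -1.1 + 3·6 = 16.9; r = 15.4 − 16.9 = -1.5
x=8: ŷ = -1.1 + 3·8 = 22.9; r = 21.9 − 22.9 = -1
x=10: ŷ = -1.1 + 3·10 = 28.9; r = 28.4 − 28.9 = -0.5
x=12: ŷ = -1.1 + 3·12 = 34.9; r = 33.9 − 34.9 = -1
x=14: ŷ = -1.1 + 3·14 = 40.9; r = 42.9 − 40.9 = 2
|r| > 0.75: x=2 (|r|=1), x=4 (|r|=1), x=6 (|r|=1.5), x=8 (|r|=1), x=12 (|r|=1), x=14 (|r|=2) → 6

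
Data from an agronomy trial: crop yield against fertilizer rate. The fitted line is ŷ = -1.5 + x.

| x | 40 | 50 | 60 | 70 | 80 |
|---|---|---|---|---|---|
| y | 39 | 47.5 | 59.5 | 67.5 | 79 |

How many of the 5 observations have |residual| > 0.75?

3

x=40: ŷ = -1.5 + 40 = 38.5; r = 39 − 38.5 = 0.5
x=50: ŷ = -1.5 + 50 = 48.5; r = 47.5 − 48.5 = -1
x=60: ŷ = -1.5 + 60 = 58.5; r = 59.5 − 58.5 = 1
x=70: ŷ = -1.5 + 70 = 68.5; r = 67.5 − 68.5 = -1
x=80: ŷ = -1.5 + 80 = 78.5; r = 79 − 78.5 = 0.5
|r| > 0.75: x=50 (|r|=1), x=60 (|r|=1), x=70 (|r|=1) → 3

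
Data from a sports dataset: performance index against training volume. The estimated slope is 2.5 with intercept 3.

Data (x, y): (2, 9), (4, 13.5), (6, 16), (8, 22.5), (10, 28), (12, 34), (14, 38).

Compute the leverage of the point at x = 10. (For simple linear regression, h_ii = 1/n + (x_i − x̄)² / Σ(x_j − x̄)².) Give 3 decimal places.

x̄ = (2 + 4 + 6 + 8 + 10 + 12 + 14)/7 = 8
Σ(x − x̄)² = 36 + 16 + 4 + 0 + 4 + 16 + 36 = 112
h = 1/7 + (2)²/112 = 0.142857 + 0.0357143 = 0.179

h = 0.179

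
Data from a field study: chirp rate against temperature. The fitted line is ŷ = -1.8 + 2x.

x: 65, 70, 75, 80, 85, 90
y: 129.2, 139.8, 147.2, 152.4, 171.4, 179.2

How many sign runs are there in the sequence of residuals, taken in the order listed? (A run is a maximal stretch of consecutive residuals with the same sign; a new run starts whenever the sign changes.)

x=65: ŷ = -1.8 + 2·65 = 128.2; r = 129.2 − 128.2 = 1
x=70: ŷ = -1.8 + 2·70 = 138.2; r = 139.8 − 138.2 = 1.6
x=75: ŷ = -1.8 + 2·75 = 148.2; r = 147.2 − 148.2 = -1
x=80: ŷ = -1.8 + 2·80 = 158.2; r = 152.4 − 158.2 = -5.8
x=85: ŷ = -1.8 + 2·85 = 168.2; r = 171.4 − 168.2 = 3.2
x=90: ŷ = -1.8 + 2·90 = 178.2; r = 179.2 − 178.2 = 1
Signs: + + − − + +
Runs: +×2, −×2, +×2 → 3

3 runs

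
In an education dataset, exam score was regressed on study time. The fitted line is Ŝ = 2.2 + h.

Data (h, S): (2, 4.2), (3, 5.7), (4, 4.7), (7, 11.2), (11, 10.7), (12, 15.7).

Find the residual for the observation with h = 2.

Ŝ = 2.2 + 2 = 4.2
e = 4.2 − 4.2 = 0

e = 0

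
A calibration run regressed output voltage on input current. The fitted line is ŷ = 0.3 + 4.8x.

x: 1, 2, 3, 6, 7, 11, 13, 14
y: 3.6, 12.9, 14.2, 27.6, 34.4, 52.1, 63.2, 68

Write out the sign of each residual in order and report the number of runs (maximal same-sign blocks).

x=1: ŷ = 0.3 + 4.8·1 = 5.1; e = 3.6 − 5.1 = -1.5
x=2: ŷ = 0.3 + 4.8·2 = 9.9; e = 12.9 − 9.9 = 3
x=3: ŷ = 0.3 + 4.8·3 = 14.7; e = 14.2 − 14.7 = -0.5
x=6: ŷ = 0.3 + 4.8·6 = 29.1; e = 27.6 − 29.1 = -1.5
x=7: ŷ = 0.3 + 4.8·7 = 33.9; e = 34.4 − 33.9 = 0.5
x=11: ŷ = 0.3 + 4.8·11 = 53.1; e = 52.1 − 53.1 = -1
x=13: ŷ = 0.3 + 4.8·13 = 62.7; e = 63.2 − 62.7 = 0.5
x=14: ŷ = 0.3 + 4.8·14 = 67.5; e = 68 − 67.5 = 0.5
Signs: − + − − + − + +
Runs: −×1, +×1, −×2, +×1, −×1, +×2 → 6

6 runs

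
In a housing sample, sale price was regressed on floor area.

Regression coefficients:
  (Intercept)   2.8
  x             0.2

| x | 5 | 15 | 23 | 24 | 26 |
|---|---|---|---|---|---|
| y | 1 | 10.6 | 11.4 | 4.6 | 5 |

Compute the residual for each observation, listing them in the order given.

x=5: ŷ = 2.8 + 0.2·5 = 3.8; r = 1 − 3.8 = -2.8
x=15: ŷ = 2.8 + 0.2·15 = 5.8; r = 10.6 − 5.8 = 4.8
x=23: ŷ = 2.8 + 0.2·23 = 7.4; r = 11.4 − 7.4 = 4
x=24: ŷ = 2.8 + 0.2·24 = 7.6; r = 4.6 − 7.6 = -3
x=26: ŷ = 2.8 + 0.2·26 = 8; r = 5 − 8 = -3

-2.8, 4.8, 4, -3, -3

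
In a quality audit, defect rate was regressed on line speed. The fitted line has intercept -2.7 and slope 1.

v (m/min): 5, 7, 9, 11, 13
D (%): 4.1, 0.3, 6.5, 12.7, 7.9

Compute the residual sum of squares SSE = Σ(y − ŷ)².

v=5: ŷ = -2.7 + 5 = 2.3; r = 4.1 − 2.3 = 1.8
v=7: ŷ = -2.7 + 7 = 4.3; r = 0.3 − 4.3 = -4
v=9: ŷ = -2.7 + 9 = 6.3; r = 6.5 − 6.3 = 0.2
v=11: ŷ = -2.7 + 11 = 8.3; r = 12.7 − 8.3 = 4.4
v=13: ŷ = -2.7 + 13 = 10.3; r = 7.9 − 10.3 = -2.4
SSE = 3.24 + 16 + 0.04 + 19.36 + 5.76 = 44.4

SSE = 44.4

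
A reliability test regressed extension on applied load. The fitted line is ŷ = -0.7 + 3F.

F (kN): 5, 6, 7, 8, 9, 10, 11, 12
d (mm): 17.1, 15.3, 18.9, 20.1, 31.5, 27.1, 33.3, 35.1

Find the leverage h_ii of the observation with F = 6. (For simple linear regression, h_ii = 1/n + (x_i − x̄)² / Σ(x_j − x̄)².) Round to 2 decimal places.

h = 0.27

F̄ = (5 + 6 + 7 + 8 + 9 + 10 + 11 + 12)/8 = 8.5
Σ(F − F̄)² = 12.25 + 6.25 + 2.25 + 0.25 + 0.25 + 2.25 + 6.25 + 12.25 = 42
h = 1/8 + (-2.5)²/42 = 0.125 + 0.14881 = 0.27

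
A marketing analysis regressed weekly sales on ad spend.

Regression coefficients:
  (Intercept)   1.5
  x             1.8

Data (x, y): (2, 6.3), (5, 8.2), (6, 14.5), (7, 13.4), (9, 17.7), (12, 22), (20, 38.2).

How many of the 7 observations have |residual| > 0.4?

x=2: ŷ = 1.5 + 1.8·2 = 5.1; e = 6.3 − 5.1 = 1.2
x=5: ŷ = 1.5 + 1.8·5 = 10.5; e = 8.2 − 10.5 = -2.3
x=6: ŷ = 1.5 + 1.8·6 = 12.3; e = 14.5 − 12.3 = 2.2
x=7: ŷ = 1.5 + 1.8·7 = 14.1; e = 13.4 − 14.1 = -0.7
x=9: ŷ = 1.5 + 1.8·9 = 17.7; e = 17.7 − 17.7 = 0
x=12: ŷ = 1.5 + 1.8·12 = 23.1; e = 22 − 23.1 = -1.1
x=20: ŷ = 1.5 + 1.8·20 = 37.5; e = 38.2 − 37.5 = 0.7
|e| > 0.4: x=2 (|e|=1.2), x=5 (|e|=2.3), x=6 (|e|=2.2), x=7 (|e|=0.7), x=12 (|e|=1.1), x=20 (|e|=0.7) → 6

6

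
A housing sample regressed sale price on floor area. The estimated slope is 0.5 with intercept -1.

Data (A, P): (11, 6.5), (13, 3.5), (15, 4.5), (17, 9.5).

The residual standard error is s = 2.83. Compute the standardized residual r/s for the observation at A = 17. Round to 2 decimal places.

ŷ = -1 + 0.5·17 = 7.5
r = 9.5 − 7.5 = 2
r/s = 2 / 2.83 = 0.71

0.71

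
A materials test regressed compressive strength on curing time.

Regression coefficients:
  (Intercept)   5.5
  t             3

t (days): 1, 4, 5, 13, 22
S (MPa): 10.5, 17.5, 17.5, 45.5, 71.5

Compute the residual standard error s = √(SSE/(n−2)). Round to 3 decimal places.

s = 2.160

t=1: ŷ = 5.5 + 3·1 = 8.5; r = 10.5 − 8.5 = 2
t=4: ŷ = 5.5 + 3·4 = 17.5; r = 17.5 − 17.5 = 0
t=5: ŷ = 5.5 + 3·5 = 20.5; r = 17.5 − 20.5 = -3
t=13: ŷ = 5.5 + 3·13 = 44.5; r = 45.5 − 44.5 = 1
t=22: ŷ = 5.5 + 3·22 = 71.5; r = 71.5 − 71.5 = 0
SSE = 4 + 0 + 9 + 1 + 0 = 14
s = √(14/3) = √4.66667 ≈ 2.160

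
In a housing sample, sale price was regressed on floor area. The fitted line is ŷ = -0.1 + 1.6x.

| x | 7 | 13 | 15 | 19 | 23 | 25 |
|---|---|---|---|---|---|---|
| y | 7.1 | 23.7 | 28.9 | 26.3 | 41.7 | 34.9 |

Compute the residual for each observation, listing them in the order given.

x=7: ŷ = -0.1 + 1.6·7 = 11.1; e = 7.1 − 11.1 = -4
x=13: ŷ = -0.1 + 1.6·13 = 20.7; e = 23.7 − 20.7 = 3
x=15: ŷ = -0.1 + 1.6·15 = 23.9; e = 28.9 − 23.9 = 5
x=19: ŷ = -0.1 + 1.6·19 = 30.3; e = 26.3 − 30.3 = -4
x=23: ŷ = -0.1 + 1.6·23 = 36.7; e = 41.7 − 36.7 = 5
x=25: ŷ = -0.1 + 1.6·25 = 39.9; e = 34.9 − 39.9 = -5

-4, 3, 5, -4, 5, -5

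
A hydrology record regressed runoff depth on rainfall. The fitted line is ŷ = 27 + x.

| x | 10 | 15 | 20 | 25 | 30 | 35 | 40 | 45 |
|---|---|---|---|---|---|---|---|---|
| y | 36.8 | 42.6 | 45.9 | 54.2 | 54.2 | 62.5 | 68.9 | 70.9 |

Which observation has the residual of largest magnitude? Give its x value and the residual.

x=10: ŷ = 27 + 10 = 37; e = 36.8 − 37 = -0.2
x=15: ŷ = 27 + 15 = 42; e = 42.6 − 42 = 0.6
x=20: ŷ = 27 + 20 = 47; e = 45.9 − 47 = -1.1
x=25: ŷ = 27 + 25 = 52; e = 54.2 − 52 = 2.2
x=30: ŷ = 27 + 30 = 57; e = 54.2 − 57 = -2.8
x=35: ŷ = 27 + 35 = 62; e = 62.5 − 62 = 0.5
x=40: ŷ = 27 + 40 = 67; e = 68.9 − 67 = 1.9
x=45: ŷ = 27 + 45 = 72; e = 70.9 − 72 = -1.1
Largest |e| is 2.8 at x = 30, residual -2.8.

x = 30, e = -2.8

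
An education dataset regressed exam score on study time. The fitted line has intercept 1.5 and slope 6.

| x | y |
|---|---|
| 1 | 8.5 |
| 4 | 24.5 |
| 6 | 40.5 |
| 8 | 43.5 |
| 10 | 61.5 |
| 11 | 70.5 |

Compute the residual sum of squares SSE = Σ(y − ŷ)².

SSE = 56

x=1: ŷ = 1.5 + 6·1 = 7.5; r = 8.5 − 7.5 = 1
x=4: ŷ = 1.5 + 6·4 = 25.5; r = 24.5 − 25.5 = -1
x=6: ŷ = 1.5 + 6·6 = 37.5; r = 40.5 − 37.5 = 3
x=8: ŷ = 1.5 + 6·8 = 49.5; r = 43.5 − 49.5 = -6
x=10: ŷ = 1.5 + 6·10 = 61.5; r = 61.5 − 61.5 = 0
x=11: ŷ = 1.5 + 6·11 = 67.5; r = 70.5 − 67.5 = 3
SSE = 1 + 1 + 9 + 36 + 0 + 9 = 56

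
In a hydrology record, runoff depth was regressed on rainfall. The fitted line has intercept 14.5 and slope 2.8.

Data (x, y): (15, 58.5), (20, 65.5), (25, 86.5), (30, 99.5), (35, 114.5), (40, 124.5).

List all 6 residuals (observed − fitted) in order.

x=15: ŷ = 14.5 + 2.8·15 = 56.5; e = 58.5 − 56.5 = 2
x=20: ŷ = 14.5 + 2.8·20 = 70.5; e = 65.5 − 70.5 = -5
x=25: ŷ = 14.5 + 2.8·25 = 84.5; e = 86.5 − 84.5 = 2
x=30: ŷ = 14.5 + 2.8·30 = 98.5; e = 99.5 − 98.5 = 1
x=35: ŷ = 14.5 + 2.8·35 = 112.5; e = 114.5 − 112.5 = 2
x=40: ŷ = 14.5 + 2.8·40 = 126.5; e = 124.5 − 126.5 = -2

2, -5, 2, 1, 2, -2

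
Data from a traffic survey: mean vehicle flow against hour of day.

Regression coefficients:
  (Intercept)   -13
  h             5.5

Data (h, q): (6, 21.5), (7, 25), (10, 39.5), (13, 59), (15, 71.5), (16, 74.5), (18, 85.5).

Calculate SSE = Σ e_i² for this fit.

SSE = 13.5

h=6: ŷ = -13 + 5.5·6 = 20; e = 21.5 − 20 = 1.5
h=7: ŷ = -13 + 5.5·7 = 25.5; e = 25 − 25.5 = -0.5
h=10: ŷ = -13 + 5.5·10 = 42; e = 39.5 − 42 = -2.5
h=13: ŷ = -13 + 5.5·13 = 58.5; e = 59 − 58.5 = 0.5
h=15: ŷ = -13 + 5.5·15 = 69.5; e = 71.5 − 69.5 = 2
h=16: ŷ = -13 + 5.5·16 = 75; e = 74.5 − 75 = -0.5
h=18: ŷ = -13 + 5.5·18 = 86; e = 85.5 − 86 = -0.5
SSE = 2.25 + 0.25 + 6.25 + 0.25 + 4 + 0.25 + 0.25 = 13.5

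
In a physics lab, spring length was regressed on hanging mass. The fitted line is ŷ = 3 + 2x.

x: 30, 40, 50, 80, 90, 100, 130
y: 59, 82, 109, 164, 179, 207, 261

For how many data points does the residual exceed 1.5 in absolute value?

x=30: ŷ = 3 + 2·30 = 63; e = 59 − 63 = -4
x=40: ŷ = 3 + 2·40 = 83; e = 82 − 83 = -1
x=50: ŷ = 3 + 2·50 = 103; e = 109 − 103 = 6
x=80: ŷ = 3 + 2·80 = 163; e = 164 − 163 = 1
x=90: ŷ = 3 + 2·90 = 183; e = 179 − 183 = -4
x=100: ŷ = 3 + 2·100 = 203; e = 207 − 203 = 4
x=130: ŷ = 3 + 2·130 = 263; e = 261 − 263 = -2
|e| > 1.5: x=30 (|e|=4), x=50 (|e|=6), x=90 (|e|=4), x=100 (|e|=4), x=130 (|e|=2) → 5

5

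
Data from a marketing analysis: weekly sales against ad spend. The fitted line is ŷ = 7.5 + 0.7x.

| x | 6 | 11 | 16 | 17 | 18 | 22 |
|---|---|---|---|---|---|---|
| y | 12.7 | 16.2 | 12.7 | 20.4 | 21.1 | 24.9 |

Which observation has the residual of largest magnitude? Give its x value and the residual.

x = 16, e = -6

x=6: ŷ = 7.5 + 0.7·6 = 11.7; e = 12.7 − 11.7 = 1
x=11: ŷ = 7.5 + 0.7·11 = 15.2; e = 16.2 − 15.2 = 1
x=16: ŷ = 7.5 + 0.7·16 = 18.7; e = 12.7 − 18.7 = -6
x=17: ŷ = 7.5 + 0.7·17 = 19.4; e = 20.4 − 19.4 = 1
x=18: ŷ = 7.5 + 0.7·18 = 20.1; e = 21.1 − 20.1 = 1
x=22: ŷ = 7.5 + 0.7·22 = 22.9; e = 24.9 − 22.9 = 2
Largest |e| is 6 at x = 16, residual -6.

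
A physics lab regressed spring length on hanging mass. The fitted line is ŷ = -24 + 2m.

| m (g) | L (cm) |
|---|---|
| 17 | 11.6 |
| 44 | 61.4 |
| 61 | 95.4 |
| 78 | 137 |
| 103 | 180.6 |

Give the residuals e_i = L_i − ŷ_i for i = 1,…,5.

m=17: ŷ = -24 + 2·17 = 10; e = 11.6 − 10 = 1.6
m=44: ŷ = -24 + 2·44 = 64; e = 61.4 − 64 = -2.6
m=61: ŷ = -24 + 2·61 = 98; e = 95.4 − 98 = -2.6
m=78: ŷ = -24 + 2·78 = 132; e = 137 − 132 = 5
m=103: ŷ = -24 + 2·103 = 182; e = 180.6 − 182 = -1.4

1.6, -2.6, -2.6, 5, -1.4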